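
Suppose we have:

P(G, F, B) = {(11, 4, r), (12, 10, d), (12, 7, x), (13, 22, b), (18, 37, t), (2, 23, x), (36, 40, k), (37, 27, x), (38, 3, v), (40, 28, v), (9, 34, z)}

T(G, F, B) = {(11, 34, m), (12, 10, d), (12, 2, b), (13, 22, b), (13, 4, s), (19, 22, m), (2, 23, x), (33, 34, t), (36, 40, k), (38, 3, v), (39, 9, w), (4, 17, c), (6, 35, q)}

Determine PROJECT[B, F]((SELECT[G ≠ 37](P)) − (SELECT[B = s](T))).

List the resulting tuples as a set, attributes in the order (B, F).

{(b, 22), (d, 10), (k, 40), (r, 4), (t, 37), (v, 28), (v, 3), (x, 23), (x, 7), (z, 34)}

Filtering on G ≠ 37 leaves {(11, 4, r), (12, 10, d), (12, 7, x), (13, 22, b), (18, 37, t), (2, 23, x), (36, 40, k), (38, 3, v), (40, 28, v), (9, 34, z)}.
Filtering on B = s leaves {(13, 4, s)}.
Set difference of the two operands is {(11, 4, r), (12, 10, d), (12, 7, x), (13, 22, b), (18, 37, t), (2, 23, x), (36, 40, k), (38, 3, v), (40, 28, v), (9, 34, z)}.
Keep only column(s) B, F: {(b, 22), (d, 10), (k, 40), (r, 4), (t, 37), (v, 28), (v, 3), (x, 23), (x, 7), (z, 34)}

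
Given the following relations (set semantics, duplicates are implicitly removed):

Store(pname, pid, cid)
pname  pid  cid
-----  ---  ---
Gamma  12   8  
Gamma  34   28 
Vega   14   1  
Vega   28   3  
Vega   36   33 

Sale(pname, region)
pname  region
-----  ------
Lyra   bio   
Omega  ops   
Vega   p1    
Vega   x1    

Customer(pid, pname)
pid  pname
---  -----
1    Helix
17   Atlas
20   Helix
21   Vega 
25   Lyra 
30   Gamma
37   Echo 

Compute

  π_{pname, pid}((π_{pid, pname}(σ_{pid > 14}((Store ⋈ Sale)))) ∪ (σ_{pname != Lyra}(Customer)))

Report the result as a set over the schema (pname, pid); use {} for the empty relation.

Natural join on pname: {(Vega, 14, 1, p1), (Vega, 14, 1, x1), (Vega, 28, 3, p1), (Vega, 28, 3, x1), (Vega, 36, 33, p1), (Vega, 36, 33, x1)}
Filtering on pid > 14 leaves {(Vega, 28, 3, p1), (Vega, 28, 3, x1), (Vega, 36, 33, p1), (Vega, 36, 33, x1)}.
π_{pid, pname} gives {(28, Vega), (36, Vega)} (2 duplicate(s) eliminated).
Filtering on pname != Lyra leaves {(1, Helix), (17, Atlas), (20, Helix), (21, Vega), (30, Gamma), (37, Echo)}.
Set union of the two operands is {(1, Helix), (17, Atlas), (20, Helix), (21, Vega), (28, Vega), (30, Gamma), (36, Vega), (37, Echo)}.
π_{pname, pid} gives {(Atlas, 17), (Echo, 37), (Gamma, 30), (Helix, 1), (Helix, 20), (Vega, 21), (Vega, 28), (Vega, 36)}.

{(Atlas, 17), (Echo, 37), (Gamma, 30), (Helix, 1), (Helix, 20), (Vega, 21), (Vega, 28), (Vega, 36)}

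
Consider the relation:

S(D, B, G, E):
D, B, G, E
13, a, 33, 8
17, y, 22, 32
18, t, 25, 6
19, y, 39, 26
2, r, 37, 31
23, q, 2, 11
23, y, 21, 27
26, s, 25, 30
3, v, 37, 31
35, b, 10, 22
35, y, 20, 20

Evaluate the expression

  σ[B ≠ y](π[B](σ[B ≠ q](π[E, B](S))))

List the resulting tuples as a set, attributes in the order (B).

Keep only column(s) E, B: {(11, q), (20, y), (22, b), (26, y), (27, y), (30, s), (31, r), (31, v), (32, y), (6, t), (8, a)}
Filtering on B ≠ q leaves {(20, y), (22, b), (26, y), (27, y), (30, s), (31, r), (31, v), (32, y), (6, t), (8, a)}.
Keep only column(s) B (3 duplicate(s) eliminated): {a, b, r, s, t, v, y}
Filtering on B ≠ y leaves {a, b, r, s, t, v}.

{a, b, r, s, t, v}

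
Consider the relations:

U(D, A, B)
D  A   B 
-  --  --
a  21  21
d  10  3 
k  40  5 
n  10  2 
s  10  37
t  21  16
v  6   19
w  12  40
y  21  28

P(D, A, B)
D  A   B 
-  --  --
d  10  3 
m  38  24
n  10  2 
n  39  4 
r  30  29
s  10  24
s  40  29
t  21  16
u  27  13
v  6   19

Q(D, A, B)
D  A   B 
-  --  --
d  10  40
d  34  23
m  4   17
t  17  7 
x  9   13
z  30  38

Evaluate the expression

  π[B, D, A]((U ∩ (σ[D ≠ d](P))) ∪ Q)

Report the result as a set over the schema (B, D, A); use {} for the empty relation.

σ[D ≠ d]: keep tuples satisfying D ≠ d → {(m, 38, 24), (n, 10, 2), (n, 39, 4), (r, 30, 29), (s, 10, 24), (s, 40, 29), (t, 21, 16), (u, 27, 13), (v, 6, 19)}
Intersection: {(a, 21, 21), (d, 10, 3), (k, 40, 5), (n, 10, 2), (s, 10, 37), (t, 21, 16), (v, 6, 19), (w, 12, 40), (y, 21, 28)} with {(m, 38, 24), (n, 10, 2), (n, 39, 4), (r, 30, 29), (s, 10, 24), (s, 40, 29), (t, 21, 16), (u, 27, 13), (v, 6, 19)} → {(n, 10, 2), (t, 21, 16), (v, 6, 19)}
Union: {(n, 10, 2), (t, 21, 16), (v, 6, 19)} with {(d, 10, 40), (d, 34, 23), (m, 4, 17), (t, 17, 7), (x, 9, 13), (z, 30, 38)} → {(d, 10, 40), (d, 34, 23), (m, 4, 17), (n, 10, 2), (t, 17, 7), (t, 21, 16), (v, 6, 19), (x, 9, 13), (z, 30, 38)}
π[B, D, A]: project onto (B, D, A) → {(13, x, 9), (16, t, 21), (17, m, 4), (19, v, 6), (2, n, 10), (23, d, 34), (38, z, 30), (40, d, 10), (7, t, 17)}

{(13, x, 9), (16, t, 21), (17, m, 4), (19, v, 6), (2, n, 10), (23, d, 34), (38, z, 30), (40, d, 10), (7, t, 17)}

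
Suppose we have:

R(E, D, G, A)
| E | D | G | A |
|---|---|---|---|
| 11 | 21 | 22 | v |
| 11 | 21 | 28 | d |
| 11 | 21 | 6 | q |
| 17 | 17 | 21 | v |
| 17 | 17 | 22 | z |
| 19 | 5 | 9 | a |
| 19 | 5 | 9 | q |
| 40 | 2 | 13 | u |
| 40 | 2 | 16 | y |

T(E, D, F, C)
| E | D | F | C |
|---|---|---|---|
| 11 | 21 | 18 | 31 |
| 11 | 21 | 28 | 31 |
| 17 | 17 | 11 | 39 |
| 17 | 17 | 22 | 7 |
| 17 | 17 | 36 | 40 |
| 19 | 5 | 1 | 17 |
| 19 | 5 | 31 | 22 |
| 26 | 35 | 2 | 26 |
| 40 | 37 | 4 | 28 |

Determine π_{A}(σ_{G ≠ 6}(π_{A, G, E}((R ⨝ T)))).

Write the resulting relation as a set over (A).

Natural join on E, D: {(11, 21, 22, v, 18, 31), (11, 21, 22, v, 28, 31), (11, 21, 28, d, 18, 31), (11, 21, 28, d, 28, 31), (11, 21, 6, q, 18, 31), (11, 21, 6, q, 28, 31), (17, 17, 21, v, 11, 39), (17, 17, 21, v, 22, 7), (17, 17, 21, v, 36, 40), (17, 17, 22, z, 11, 39), (17, 17, 22, z, 22, 7), (17, 17, 22, z, 36, 40), (19, 5, 9, a, 1, 17), (19, 5, 9, a, 31, 22), (19, 5, 9, q, 1, 17), (19, 5, 9, q, 31, 22)}
π[A, G, E]: project onto (A, G, E) (9 duplicate(s) eliminated) → {(a, 9, 19), (d, 28, 11), (q, 6, 11), (q, 9, 19), (v, 21, 17), (v, 22, 11), (z, 22, 17)}
Filtering on G ≠ 6 leaves {(a, 9, 19), (d, 28, 11), (q, 9, 19), (v, 21, 17), (v, 22, 11), (z, 22, 17)}.
π[A]: project onto (A) (1 duplicate(s) eliminated) → {a, d, q, v, z}

{a, d, q, v, z}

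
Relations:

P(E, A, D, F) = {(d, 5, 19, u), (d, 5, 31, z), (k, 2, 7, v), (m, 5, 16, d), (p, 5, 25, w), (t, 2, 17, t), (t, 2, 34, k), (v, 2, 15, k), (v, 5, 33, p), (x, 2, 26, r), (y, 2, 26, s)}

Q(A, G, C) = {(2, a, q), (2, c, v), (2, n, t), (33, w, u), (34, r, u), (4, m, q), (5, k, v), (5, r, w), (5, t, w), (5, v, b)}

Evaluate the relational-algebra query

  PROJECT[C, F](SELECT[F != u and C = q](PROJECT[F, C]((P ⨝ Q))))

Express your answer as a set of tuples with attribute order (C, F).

{(q, k), (q, r), (q, s), (q, t), (q, v)}

Natural join on A: {(d, 5, 19, u, k, v), (d, 5, 19, u, r, w), (d, 5, 19, u, t, w), (d, 5, 19, u, v, b), (d, 5, 31, z, k, v), (d, 5, 31, z, r, w), (d, 5, 31, z, t, w), (d, 5, 31, z, v, b), (k, 2, 7, v, a, q), (k, 2, 7, v, c, v), (k, 2, 7, v, n, t), (m, 5, 16, d, k, v), (m, 5, 16, d, r, w), (m, 5, 16, d, t, w), (m, 5, 16, d, v, b), (p, 5, 25, w, k, v), (p, 5, 25, w, r, w), (p, 5, 25, w, t, w), (p, 5, 25, w, v, b), (t, 2, 17, t, a, q), (t, 2, 17, t, c, v), (t, 2, 17, t, n, t), (t, 2, 34, k, a, q), (t, 2, 34, k, c, v), (t, 2, 34, k, n, t), (v, 2, 15, k, a, q), (v, 2, 15, k, c, v), (v, 2, 15, k, n, t), (v, 5, 33, p, k, v), (v, 5, 33, p, r, w), (v, 5, 33, p, t, w), (v, 5, 33, p, v, b), (x, 2, 26, r, a, q), (x, 2, 26, r, c, v), (x, 2, 26, r, n, t), (y, 2, 26, s, a, q), (y, 2, 26, s, c, v), (y, 2, 26, s, n, t)}
π[F, C]: project onto (F, C) (8 duplicate(s) eliminated) → {(d, b), (d, v), (d, w), (k, q), (k, t), (k, v), (p, b), (p, v), (p, w), (r, q), (r, t), (r, v), (s, q), (s, t), (s, v), (t, q), (t, t), (t, v), (u, b), (u, v), (u, w), (v, q), (v, t), (v, v), (w, b), (w, v), (w, w), (z, b), (z, v), (z, w)}
σ[F != u and C = q]: keep tuples satisfying F != u and C = q → {(k, q), (r, q), (s, q), (t, q), (v, q)}
π[C, F]: project onto (C, F) → {(q, k), (q, r), (q, s), (q, t), (q, v)}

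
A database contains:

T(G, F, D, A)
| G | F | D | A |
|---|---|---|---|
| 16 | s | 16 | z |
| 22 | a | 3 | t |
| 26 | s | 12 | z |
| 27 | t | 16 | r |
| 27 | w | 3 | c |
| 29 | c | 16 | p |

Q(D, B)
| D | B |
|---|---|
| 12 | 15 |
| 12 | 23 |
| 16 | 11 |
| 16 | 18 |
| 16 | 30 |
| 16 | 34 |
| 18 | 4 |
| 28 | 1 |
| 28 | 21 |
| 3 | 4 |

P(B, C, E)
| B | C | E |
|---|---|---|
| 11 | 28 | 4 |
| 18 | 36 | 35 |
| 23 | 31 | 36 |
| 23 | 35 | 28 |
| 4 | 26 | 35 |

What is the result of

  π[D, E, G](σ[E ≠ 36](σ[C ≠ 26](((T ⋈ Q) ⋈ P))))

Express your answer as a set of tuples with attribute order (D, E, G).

{(12, 28, 26), (16, 35, 16), (16, 35, 27), (16, 35, 29), (16, 4, 16), (16, 4, 27), (16, 4, 29)}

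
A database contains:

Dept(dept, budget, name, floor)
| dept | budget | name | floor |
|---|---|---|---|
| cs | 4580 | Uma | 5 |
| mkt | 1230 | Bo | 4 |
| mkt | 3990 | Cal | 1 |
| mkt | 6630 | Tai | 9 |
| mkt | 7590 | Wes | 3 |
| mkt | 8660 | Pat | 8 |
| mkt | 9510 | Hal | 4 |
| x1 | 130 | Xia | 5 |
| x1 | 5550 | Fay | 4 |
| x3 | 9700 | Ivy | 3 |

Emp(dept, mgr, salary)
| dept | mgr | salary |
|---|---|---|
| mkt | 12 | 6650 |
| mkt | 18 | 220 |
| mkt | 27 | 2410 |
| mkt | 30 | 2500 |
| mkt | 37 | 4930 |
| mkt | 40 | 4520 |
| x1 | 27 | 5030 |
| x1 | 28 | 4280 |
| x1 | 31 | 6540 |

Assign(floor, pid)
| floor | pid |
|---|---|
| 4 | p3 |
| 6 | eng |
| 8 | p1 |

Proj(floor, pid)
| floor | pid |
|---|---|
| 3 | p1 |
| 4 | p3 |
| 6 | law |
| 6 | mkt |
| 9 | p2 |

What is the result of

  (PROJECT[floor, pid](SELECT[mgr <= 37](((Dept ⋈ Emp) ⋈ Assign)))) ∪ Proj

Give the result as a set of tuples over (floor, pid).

{(3, p1), (4, p3), (6, law), (6, mkt), (8, p1), (9, p2)}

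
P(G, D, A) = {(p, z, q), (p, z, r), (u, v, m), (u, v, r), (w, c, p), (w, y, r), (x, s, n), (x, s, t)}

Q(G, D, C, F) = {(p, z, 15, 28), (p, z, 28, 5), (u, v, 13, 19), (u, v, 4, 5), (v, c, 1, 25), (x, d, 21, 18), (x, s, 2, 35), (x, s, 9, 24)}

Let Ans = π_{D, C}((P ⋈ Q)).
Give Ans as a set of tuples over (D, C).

P ⋈ Q (natural join on G, D): {(p, z, q, 15, 28), (p, z, q, 28, 5), (p, z, r, 15, 28), (p, z, r, 28, 5), (u, v, m, 13, 19), (u, v, m, 4, 5), (u, v, r, 13, 19), (u, v, r, 4, 5), (x, s, n, 2, 35), (x, s, n, 9, 24), (x, s, t, 2, 35), (x, s, t, 9, 24)}
Projecting to D, C (6 duplicate(s) eliminated): {(s, 2), (s, 9), (v, 13), (v, 4), (z, 15), (z, 28)}

{(s, 2), (s, 9), (v, 13), (v, 4), (z, 15), (z, 28)}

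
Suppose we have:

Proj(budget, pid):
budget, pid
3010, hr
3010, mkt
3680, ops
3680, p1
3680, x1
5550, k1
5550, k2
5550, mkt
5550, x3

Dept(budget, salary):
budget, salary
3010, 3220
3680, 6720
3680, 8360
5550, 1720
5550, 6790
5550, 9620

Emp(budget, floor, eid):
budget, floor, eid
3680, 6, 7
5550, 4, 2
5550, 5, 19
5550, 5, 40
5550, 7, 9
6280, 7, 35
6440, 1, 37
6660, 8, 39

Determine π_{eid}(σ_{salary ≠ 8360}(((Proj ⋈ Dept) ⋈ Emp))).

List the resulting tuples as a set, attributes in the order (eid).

{19, 2, 40, 7, 9}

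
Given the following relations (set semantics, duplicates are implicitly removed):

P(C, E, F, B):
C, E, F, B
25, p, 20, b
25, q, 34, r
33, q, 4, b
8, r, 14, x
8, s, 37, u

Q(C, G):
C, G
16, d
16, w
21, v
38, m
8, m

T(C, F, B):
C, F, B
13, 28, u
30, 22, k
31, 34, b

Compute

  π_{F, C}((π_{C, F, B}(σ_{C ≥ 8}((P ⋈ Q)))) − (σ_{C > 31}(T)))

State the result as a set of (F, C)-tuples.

Natural join on C: {(8, r, 14, x, m), (8, s, 37, u, m)}
σ[C ≥ 8]: keep tuples satisfying C ≥ 8 → {(8, r, 14, x, m), (8, s, 37, u, m)}
π_{C, F, B} gives {(8, 14, x), (8, 37, u)}.
σ[C > 31]: keep tuples satisfying C > 31 → {}
Set difference of the two operands is {(8, 14, x), (8, 37, u)}.
π_{F, C} gives {(14, 8), (37, 8)}.

{(14, 8), (37, 8)}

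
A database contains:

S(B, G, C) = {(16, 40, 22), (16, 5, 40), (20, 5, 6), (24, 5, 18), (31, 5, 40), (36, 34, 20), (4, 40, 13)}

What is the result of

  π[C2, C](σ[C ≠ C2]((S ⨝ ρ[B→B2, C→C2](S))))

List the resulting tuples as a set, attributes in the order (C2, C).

ρ[B→B2, C→C2]: schema becomes (B2, G, C2); tuples unchanged.
Joining S and ρ[B→B2, C→C2](S) on G yields {(16, 40, 22, 16, 22), (16, 40, 22, 4, 13), (16, 5, 40, 16, 40), (16, 5, 40, 20, 6), (16, 5, 40, 24, 18), (16, 5, 40, 31, 40), (20, 5, 6, 16, 40), (20, 5, 6, 20, 6), (20, 5, 6, 24, 18), (20, 5, 6, 31, 40), (24, 5, 18, 16, 40), (24, 5, 18, 20, 6), (24, 5, 18, 24, 18), (24, 5, 18, 31, 40), (31, 5, 40, 16, 40), (31, 5, 40, 20, 6), (31, 5, 40, 24, 18), (31, 5, 40, 31, 40), (36, 34, 20, 36, 20), (4, 40, 13, 16, 22), (4, 40, 13, 4, 13)}.
Apply σ_{C ≠ C2}; surviving tuples: {(16, 40, 22, 4, 13), (16, 5, 40, 20, 6), (16, 5, 40, 24, 18), (20, 5, 6, 16, 40), (20, 5, 6, 24, 18), (20, 5, 6, 31, 40), (24, 5, 18, 16, 40), (24, 5, 18, 20, 6), (24, 5, 18, 31, 40), (31, 5, 40, 20, 6), (31, 5, 40, 24, 18), (4, 40, 13, 16, 22)}
π[C2, C]: project onto (C2, C) (4 duplicate(s) eliminated) → {(13, 22), (18, 40), (18, 6), (22, 13), (40, 18), (40, 6), (6, 18), (6, 40)}

{(13, 22), (18, 40), (18, 6), (22, 13), (40, 18), (40, 6), (6, 18), (6, 40)}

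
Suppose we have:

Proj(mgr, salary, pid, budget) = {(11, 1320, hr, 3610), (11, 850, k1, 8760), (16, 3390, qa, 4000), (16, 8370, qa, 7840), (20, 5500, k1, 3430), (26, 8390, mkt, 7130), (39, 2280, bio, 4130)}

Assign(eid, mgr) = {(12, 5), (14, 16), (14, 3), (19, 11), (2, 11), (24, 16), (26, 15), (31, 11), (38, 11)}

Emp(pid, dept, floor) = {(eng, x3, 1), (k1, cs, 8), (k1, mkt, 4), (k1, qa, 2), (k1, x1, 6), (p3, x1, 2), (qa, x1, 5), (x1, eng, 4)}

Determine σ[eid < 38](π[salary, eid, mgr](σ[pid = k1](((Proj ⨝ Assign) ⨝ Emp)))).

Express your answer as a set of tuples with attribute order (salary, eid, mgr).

{(850, 19, 11), (850, 2, 11), (850, 31, 11)}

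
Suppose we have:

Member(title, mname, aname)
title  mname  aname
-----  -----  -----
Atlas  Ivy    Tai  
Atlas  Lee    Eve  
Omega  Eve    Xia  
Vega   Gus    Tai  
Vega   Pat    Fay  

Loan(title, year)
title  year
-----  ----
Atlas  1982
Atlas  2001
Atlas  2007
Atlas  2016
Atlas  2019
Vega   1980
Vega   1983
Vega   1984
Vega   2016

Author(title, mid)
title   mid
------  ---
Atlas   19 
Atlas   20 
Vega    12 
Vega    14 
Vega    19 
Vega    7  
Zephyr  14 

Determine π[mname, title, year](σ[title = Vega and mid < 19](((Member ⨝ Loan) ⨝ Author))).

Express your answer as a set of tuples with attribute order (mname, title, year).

Member ⋈ Loan (natural join on title): {(Atlas, Ivy, Tai, 1982), (Atlas, Ivy, Tai, 2001), (Atlas, Ivy, Tai, 2007), (Atlas, Ivy, Tai, 2016), (Atlas, Ivy, Tai, 2019), (Atlas, Lee, Eve, 1982), (Atlas, Lee, Eve, 2001), (Atlas, Lee, Eve, 2007), (Atlas, Lee, Eve, 2016), (Atlas, Lee, Eve, 2019), (Vega, Gus, Tai, 1980), (Vega, Gus, Tai, 1983), (Vega, Gus, Tai, 1984), (Vega, Gus, Tai, 2016), (Vega, Pat, Fay, 1980), (Vega, Pat, Fay, 1983), (Vega, Pat, Fay, 1984), (Vega, Pat, Fay, 2016)}
(Member ⨝ Loan) ⋈ Author (natural join on title): {(Atlas, Ivy, Tai, 1982, 19), (Atlas, Ivy, Tai, 1982, 20), (Atlas, Ivy, Tai, 2001, 19), (Atlas, Ivy, Tai, 2001, 20), (Atlas, Ivy, Tai, 2007, 19), (Atlas, Ivy, Tai, 2007, 20), (Atlas, Ivy, Tai, 2016, 19), (Atlas, Ivy, Tai, 2016, 20), (Atlas, Ivy, Tai, 2019, 19), (Atlas, Ivy, Tai, 2019, 20), (Atlas, Lee, Eve, 1982, 19), (Atlas, Lee, Eve, 1982, 20), (Atlas, Lee, Eve, 2001, 19), (Atlas, Lee, Eve, 2001, 20), (Atlas, Lee, Eve, 2007, 19), (Atlas, Lee, Eve, 2007, 20), (Atlas, Lee, Eve, 2016, 19), (Atlas, Lee, Eve, 2016, 20), (Atlas, Lee, Eve, 2019, 19), (Atlas, Lee, Eve, 2019, 20), (Vega, Gus, Tai, 1980, 12), (Vega, Gus, Tai, 1980, 14), (Vega, Gus, Tai, 1980, 19), (Vega, Gus, Tai, 1980, 7), (Vega, Gus, Tai, 1983, 12), (Vega, Gus, Tai, 1983, 14), (Vega, Gus, Tai, 1983, 19), (Vega, Gus, Tai, 1983, 7), (Vega, Gus, Tai, 1984, 12), (Vega, Gus, Tai, 1984, 14), (Vega, Gus, Tai, 1984, 19), (Vega, Gus, Tai, 1984, 7), (Vega, Gus, Tai, 2016, 12), (Vega, Gus, Tai, 2016, 14), (Vega, Gus, Tai, 2016, 19), (Vega, Gus, Tai, 2016, 7), (Vega, Pat, Fay, 1980, 12), (Vega, Pat, Fay, 1980, 14), (Vega, Pat, Fay, 1980, 19), (Vega, Pat, Fay, 1980, 7), (Vega, Pat, Fay, 1983, 12), (Vega, Pat, Fay, 1983, 14), (Vega, Pat, Fay, 1983, 19), (Vega, Pat, Fay, 1983, 7), (Vega, Pat, Fay, 1984, 12), (Vega, Pat, Fay, 1984, 14), (Vega, Pat, Fay, 1984, 19), (Vega, Pat, Fay, 1984, 7), (Vega, Pat, Fay, 2016, 12), (Vega, Pat, Fay, 2016, 14), (Vega, Pat, Fay, 2016, 19), (Vega, Pat, Fay, 2016, 7)}
σ[title = Vega and mid < 19]: keep tuples satisfying title = Vega and mid < 19 → {(Vega, Gus, Tai, 1980, 12), (Vega, Gus, Tai, 1980, 14), (Vega, Gus, Tai, 1980, 7), (Vega, Gus, Tai, 1983, 12), (Vega, Gus, Tai, 1983, 14), (Vega, Gus, Tai, 1983, 7), (Vega, Gus, Tai, 1984, 12), (Vega, Gus, Tai, 1984, 14), (Vega, Gus, Tai, 1984, 7), (Vega, Gus, Tai, 2016, 12), (Vega, Gus, Tai, 2016, 14), (Vega, Gus, Tai, 2016, 7), (Vega, Pat, Fay, 1980, 12), (Vega, Pat, Fay, 1980, 14), (Vega, Pat, Fay, 1980, 7), (Vega, Pat, Fay, 1983, 12), (Vega, Pat, Fay, 1983, 14), (Vega, Pat, Fay, 1983, 7), (Vega, Pat, Fay, 1984, 12), (Vega, Pat, Fay, 1984, 14), (Vega, Pat, Fay, 1984, 7), (Vega, Pat, Fay, 2016, 12), (Vega, Pat, Fay, 2016, 14), (Vega, Pat, Fay, 2016, 7)}
π[mname, title, year]: project onto (mname, title, year) (16 duplicate(s) eliminated) → {(Gus, Vega, 1980), (Gus, Vega, 1983), (Gus, Vega, 1984), (Gus, Vega, 2016), (Pat, Vega, 1980), (Pat, Vega, 1983), (Pat, Vega, 1984), (Pat, Vega, 2016)}

{(Gus, Vega, 1980), (Gus, Vega, 1983), (Gus, Vega, 1984), (Gus, Vega, 2016), (Pat, Vega, 1980), (Pat, Vega, 1983), (Pat, Vega, 1984), (Pat, Vega, 2016)}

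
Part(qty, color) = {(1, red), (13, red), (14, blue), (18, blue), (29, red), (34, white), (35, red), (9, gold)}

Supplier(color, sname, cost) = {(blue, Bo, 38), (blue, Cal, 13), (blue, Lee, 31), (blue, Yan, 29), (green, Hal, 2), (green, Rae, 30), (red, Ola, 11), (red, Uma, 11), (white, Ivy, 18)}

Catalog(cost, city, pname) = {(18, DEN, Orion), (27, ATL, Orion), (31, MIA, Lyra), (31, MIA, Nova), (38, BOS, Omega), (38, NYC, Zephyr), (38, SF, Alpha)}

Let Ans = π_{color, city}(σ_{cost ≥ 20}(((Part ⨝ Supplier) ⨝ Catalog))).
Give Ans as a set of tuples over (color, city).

Natural join on color: {(1, red, Ola, 11), (1, red, Uma, 11), (13, red, Ola, 11), (13, red, Uma, 11), (14, blue, Bo, 38), (14, blue, Cal, 13), (14, blue, Lee, 31), (14, blue, Yan, 29), (18, blue, Bo, 38), (18, blue, Cal, 13), (18, blue, Lee, 31), (18, blue, Yan, 29), (29, red, Ola, 11), (29, red, Uma, 11), (34, white, Ivy, 18), (35, red, Ola, 11), (35, red, Uma, 11)}
Natural join on cost: {(14, blue, Bo, 38, BOS, Omega), (14, blue, Bo, 38, NYC, Zephyr), (14, blue, Bo, 38, SF, Alpha), (14, blue, Lee, 31, MIA, Lyra), (14, blue, Lee, 31, MIA, Nova), (18, blue, Bo, 38, BOS, Omega), (18, blue, Bo, 38, NYC, Zephyr), (18, blue, Bo, 38, SF, Alpha), (18, blue, Lee, 31, MIA, Lyra), (18, blue, Lee, 31, MIA, Nova), (34, white, Ivy, 18, DEN, Orion)}
σ[cost ≥ 20]: keep tuples satisfying cost ≥ 20 → {(14, blue, Bo, 38, BOS, Omega), (14, blue, Bo, 38, NYC, Zephyr), (14, blue, Bo, 38, SF, Alpha), (14, blue, Lee, 31, MIA, Lyra), (14, blue, Lee, 31, MIA, Nova), (18, blue, Bo, 38, BOS, Omega), (18, blue, Bo, 38, NYC, Zephyr), (18, blue, Bo, 38, SF, Alpha), (18, blue, Lee, 31, MIA, Lyra), (18, blue, Lee, 31, MIA, Nova)}
π[color, city]: project onto (color, city) (6 duplicate(s) eliminated) → {(blue, BOS), (blue, MIA), (blue, NYC), (blue, SF)}

{(blue, BOS), (blue, MIA), (blue, NYC), (blue, SF)}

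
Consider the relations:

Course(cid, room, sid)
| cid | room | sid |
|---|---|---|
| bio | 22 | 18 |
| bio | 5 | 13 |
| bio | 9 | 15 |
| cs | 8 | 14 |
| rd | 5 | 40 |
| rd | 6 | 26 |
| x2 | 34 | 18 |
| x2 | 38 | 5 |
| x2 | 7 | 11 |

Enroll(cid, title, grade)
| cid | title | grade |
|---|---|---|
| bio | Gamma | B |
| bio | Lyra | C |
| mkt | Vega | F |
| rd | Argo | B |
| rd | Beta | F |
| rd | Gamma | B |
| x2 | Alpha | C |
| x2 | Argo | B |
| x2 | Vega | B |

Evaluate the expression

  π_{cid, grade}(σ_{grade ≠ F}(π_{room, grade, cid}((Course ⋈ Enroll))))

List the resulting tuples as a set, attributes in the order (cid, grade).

Course ⋈ Enroll (natural join on cid): {(bio, 22, 18, Gamma, B), (bio, 22, 18, Lyra, C), (bio, 5, 13, Gamma, B), (bio, 5, 13, Lyra, C), (bio, 9, 15, Gamma, B), (bio, 9, 15, Lyra, C), (rd, 5, 40, Argo, B), (rd, 5, 40, Beta, F), (rd, 5, 40, Gamma, B), (rd, 6, 26, Argo, B), (rd, 6, 26, Beta, F), (rd, 6, 26, Gamma, B), (x2, 34, 18, Alpha, C), (x2, 34, 18, Argo, B), (x2, 34, 18, Vega, B), (x2, 38, 5, Alpha, C), (x2, 38, 5, Argo, B), (x2, 38, 5, Vega, B), (x2, 7, 11, Alpha, C), (x2, 7, 11, Argo, B), (x2, 7, 11, Vega, B)}
Projecting to room, grade, cid (5 duplicate(s) eliminated): {(22, B, bio), (22, C, bio), (34, B, x2), (34, C, x2), (38, B, x2), (38, C, x2), (5, B, bio), (5, B, rd), (5, C, bio), (5, F, rd), (6, B, rd), (6, F, rd), (7, B, x2), (7, C, x2), (9, B, bio), (9, C, bio)}
Selection grade ≠ F: {(22, B, bio), (22, C, bio), (34, B, x2), (34, C, x2), (38, B, x2), (38, C, x2), (5, B, bio), (5, B, rd), (5, C, bio), (6, B, rd), (7, B, x2), (7, C, x2), (9, B, bio), (9, C, bio)}
Projecting to cid, grade (9 duplicate(s) eliminated): {(bio, B), (bio, C), (rd, B), (x2, B), (x2, C)}

{(bio, B), (bio, C), (rd, B), (x2, B), (x2, C)}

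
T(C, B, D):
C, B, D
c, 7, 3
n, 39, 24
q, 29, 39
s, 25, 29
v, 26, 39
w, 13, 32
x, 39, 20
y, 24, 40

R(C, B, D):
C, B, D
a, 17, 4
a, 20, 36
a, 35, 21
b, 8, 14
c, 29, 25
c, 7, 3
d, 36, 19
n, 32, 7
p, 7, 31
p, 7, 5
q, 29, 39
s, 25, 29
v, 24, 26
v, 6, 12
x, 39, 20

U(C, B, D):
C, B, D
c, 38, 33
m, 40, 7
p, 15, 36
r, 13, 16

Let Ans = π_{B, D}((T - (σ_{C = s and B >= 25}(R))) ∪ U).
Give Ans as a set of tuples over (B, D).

Filtering on C = s and B >= 25 leaves {(s, 25, 29)}.
Taking the difference: {(c, 7, 3), (n, 39, 24), (q, 29, 39), (v, 26, 39), (w, 13, 32), (x, 39, 20), (y, 24, 40)}
Taking the union: {(c, 38, 33), (c, 7, 3), (m, 40, 7), (n, 39, 24), (p, 15, 36), (q, 29, 39), (r, 13, 16), (v, 26, 39), (w, 13, 32), (x, 39, 20), (y, 24, 40)}
π_{B, D} gives {(13, 16), (13, 32), (15, 36), (24, 40), (26, 39), (29, 39), (38, 33), (39, 20), (39, 24), (40, 7), (7, 3)}.

{(13, 16), (13, 32), (15, 36), (24, 40), (26, 39), (29, 39), (38, 33), (39, 20), (39, 24), (40, 7), (7, 3)}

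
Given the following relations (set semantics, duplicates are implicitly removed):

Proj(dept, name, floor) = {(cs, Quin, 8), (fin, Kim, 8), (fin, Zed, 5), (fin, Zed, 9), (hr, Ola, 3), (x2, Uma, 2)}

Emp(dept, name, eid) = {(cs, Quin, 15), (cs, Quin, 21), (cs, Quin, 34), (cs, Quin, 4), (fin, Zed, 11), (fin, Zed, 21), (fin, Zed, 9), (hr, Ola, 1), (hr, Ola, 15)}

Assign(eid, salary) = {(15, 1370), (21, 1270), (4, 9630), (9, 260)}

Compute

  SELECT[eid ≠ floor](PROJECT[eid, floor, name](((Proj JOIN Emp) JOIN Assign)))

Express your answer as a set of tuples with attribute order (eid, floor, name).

Joining Proj and Emp on dept, name yields {(cs, Quin, 8, 15), (cs, Quin, 8, 21), (cs, Quin, 8, 34), (cs, Quin, 8, 4), (fin, Zed, 5, 11), (fin, Zed, 5, 21), (fin, Zed, 5, 9), (fin, Zed, 9, 11), (fin, Zed, 9, 21), (fin, Zed, 9, 9), (hr, Ola, 3, 1), (hr, Ola, 3, 15)}.
Joining (Proj JOIN Emp) and Assign on eid yields {(cs, Quin, 8, 15, 1370), (cs, Quin, 8, 21, 1270), (cs, Quin, 8, 4, 9630), (fin, Zed, 5, 21, 1270), (fin, Zed, 5, 9, 260), (fin, Zed, 9, 21, 1270), (fin, Zed, 9, 9, 260), (hr, Ola, 3, 15, 1370)}.
π_{eid, floor, name} gives {(15, 3, Ola), (15, 8, Quin), (21, 5, Zed), (21, 8, Quin), (21, 9, Zed), (4, 8, Quin), (9, 5, Zed), (9, 9, Zed)}.
σ[eid ≠ floor]: keep tuples satisfying eid ≠ floor → {(15, 3, Ola), (15, 8, Quin), (21, 5, Zed), (21, 8, Quin), (21, 9, Zed), (4, 8, Quin), (9, 5, Zed)}

{(15, 3, Ola), (15, 8, Quin), (21, 5, Zed), (21, 8, Quin), (21, 9, Zed), (4, 8, Quin), (9, 5, Zed)}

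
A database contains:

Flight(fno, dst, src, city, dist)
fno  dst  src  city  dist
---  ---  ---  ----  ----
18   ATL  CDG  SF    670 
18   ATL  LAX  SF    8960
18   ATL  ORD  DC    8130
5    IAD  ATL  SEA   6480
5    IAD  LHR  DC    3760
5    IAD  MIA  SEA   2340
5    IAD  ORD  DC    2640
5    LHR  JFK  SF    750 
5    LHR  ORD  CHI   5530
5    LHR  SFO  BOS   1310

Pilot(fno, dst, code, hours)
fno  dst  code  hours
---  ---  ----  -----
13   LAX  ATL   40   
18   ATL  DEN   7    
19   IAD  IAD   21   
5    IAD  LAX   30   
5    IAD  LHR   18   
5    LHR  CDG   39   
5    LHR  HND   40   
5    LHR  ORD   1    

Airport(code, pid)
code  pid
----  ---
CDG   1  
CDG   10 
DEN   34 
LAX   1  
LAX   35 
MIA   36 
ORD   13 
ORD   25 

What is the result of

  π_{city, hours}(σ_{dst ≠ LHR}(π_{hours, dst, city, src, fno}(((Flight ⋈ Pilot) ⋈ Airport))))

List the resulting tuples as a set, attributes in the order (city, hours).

Natural join on fno, dst: {(18, ATL, CDG, SF, 670, DEN, 7), (18, ATL, LAX, SF, 8960, DEN, 7), (18, ATL, ORD, DC, 8130, DEN, 7), (5, IAD, ATL, SEA, 6480, LAX, 30), (5, IAD, ATL, SEA, 6480, LHR, 18), (5, IAD, LHR, DC, 3760, LAX, 30), (5, IAD, LHR, DC, 3760, LHR, 18), (5, IAD, MIA, SEA, 2340, LAX, 30), (5, IAD, MIA, SEA, 2340, LHR, 18), (5, IAD, ORD, DC, 2640, LAX, 30), (5, IAD, ORD, DC, 2640, LHR, 18), (5, LHR, JFK, SF, 750, CDG, 39), (5, LHR, JFK, SF, 750, HND, 40), (5, LHR, JFK, SF, 750, ORD, 1), (5, LHR, ORD, CHI, 5530, CDG, 39), (5, LHR, ORD, CHI, 5530, HND, 40), (5, LHR, ORD, CHI, 5530, ORD, 1), (5, LHR, SFO, BOS, 1310, CDG, 39), (5, LHR, SFO, BOS, 1310, HND, 40), (5, LHR, SFO, BOS, 1310, ORD, 1)}
Natural join on code: {(18, ATL, CDG, SF, 670, DEN, 7, 34), (18, ATL, LAX, SF, 8960, DEN, 7, 34), (18, ATL, ORD, DC, 8130, DEN, 7, 34), (5, IAD, ATL, SEA, 6480, LAX, 30, 1), (5, IAD, ATL, SEA, 6480, LAX, 30, 35), (5, IAD, LHR, DC, 3760, LAX, 30, 1), (5, IAD, LHR, DC, 3760, LAX, 30, 35), (5, IAD, MIA, SEA, 2340, LAX, 30, 1), (5, IAD, MIA, SEA, 2340, LAX, 30, 35), (5, IAD, ORD, DC, 2640, LAX, 30, 1), (5, IAD, ORD, DC, 2640, LAX, 30, 35), (5, LHR, JFK, SF, 750, CDG, 39, 1), (5, LHR, JFK, SF, 750, CDG, 39, 10), (5, LHR, JFK, SF, 750, ORD, 1, 13), (5, LHR, JFK, SF, 750, ORD, 1, 25), (5, LHR, ORD, CHI, 5530, CDG, 39, 1), (5, LHR, ORD, CHI, 5530, CDG, 39, 10), (5, LHR, ORD, CHI, 5530, ORD, 1, 13), (5, LHR, ORD, CHI, 5530, ORD, 1, 25), (5, LHR, SFO, BOS, 1310, CDG, 39, 1), (5, LHR, SFO, BOS, 1310, CDG, 39, 10), (5, LHR, SFO, BOS, 1310, ORD, 1, 13), (5, LHR, SFO, BOS, 1310, ORD, 1, 25)}
π[hours, dst, city, src, fno]: project onto (hours, dst, city, src, fno) (10 duplicate(s) eliminated) → {(1, LHR, BOS, SFO, 5), (1, LHR, CHI, ORD, 5), (1, LHR, SF, JFK, 5), (30, IAD, DC, LHR, 5), (30, IAD, DC, ORD, 5), (30, IAD, SEA, ATL, 5), (30, IAD, SEA, MIA, 5), (39, LHR, BOS, SFO, 5), (39, LHR, CHI, ORD, 5), (39, LHR, SF, JFK, 5), (7, ATL, DC, ORD, 18), (7, ATL, SF, CDG, 18), (7, ATL, SF, LAX, 18)}
Selection dst ≠ LHR: {(30, IAD, DC, LHR, 5), (30, IAD, DC, ORD, 5), (30, IAD, SEA, ATL, 5), (30, IAD, SEA, MIA, 5), (7, ATL, DC, ORD, 18), (7, ATL, SF, CDG, 18), (7, ATL, SF, LAX, 18)}
π[city, hours]: project onto (city, hours) (3 duplicate(s) eliminated) → {(DC, 30), (DC, 7), (SEA, 30), (SF, 7)}

{(DC, 30), (DC, 7), (SEA, 30), (SF, 7)}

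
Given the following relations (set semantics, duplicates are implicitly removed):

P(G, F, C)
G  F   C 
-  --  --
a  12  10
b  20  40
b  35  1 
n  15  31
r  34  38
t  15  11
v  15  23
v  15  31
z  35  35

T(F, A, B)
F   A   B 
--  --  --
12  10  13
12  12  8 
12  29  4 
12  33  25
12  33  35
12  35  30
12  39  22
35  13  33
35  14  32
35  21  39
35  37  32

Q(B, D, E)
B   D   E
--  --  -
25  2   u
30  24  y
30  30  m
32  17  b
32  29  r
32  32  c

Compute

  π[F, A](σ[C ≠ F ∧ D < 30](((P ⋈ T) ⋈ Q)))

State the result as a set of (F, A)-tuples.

Joining P and T on F yields {(a, 12, 10, 10, 13), (a, 12, 10, 12, 8), (a, 12, 10, 29, 4), (a, 12, 10, 33, 25), (a, 12, 10, 33, 35), (a, 12, 10, 35, 30), (a, 12, 10, 39, 22), (b, 35, 1, 13, 33), (b, 35, 1, 14, 32), (b, 35, 1, 21, 39), (b, 35, 1, 37, 32), (z, 35, 35, 13, 33), (z, 35, 35, 14, 32), (z, 35, 35, 21, 39), (z, 35, 35, 37, 32)}.
Joining (P ⋈ T) and Q on B yields {(a, 12, 10, 33, 25, 2, u), (a, 12, 10, 35, 30, 24, y), (a, 12, 10, 35, 30, 30, m), (b, 35, 1, 14, 32, 17, b), (b, 35, 1, 14, 32, 29, r), (b, 35, 1, 14, 32, 32, c), (b, 35, 1, 37, 32, 17, b), (b, 35, 1, 37, 32, 29, r), (b, 35, 1, 37, 32, 32, c), (z, 35, 35, 14, 32, 17, b), (z, 35, 35, 14, 32, 29, r), (z, 35, 35, 14, 32, 32, c), (z, 35, 35, 37, 32, 17, b), (z, 35, 35, 37, 32, 29, r), (z, 35, 35, 37, 32, 32, c)}.
σ[C ≠ F ∧ D < 30]: keep tuples satisfying C ≠ F ∧ D < 30 → {(a, 12, 10, 33, 25, 2, u), (a, 12, 10, 35, 30, 24, y), (b, 35, 1, 14, 32, 17, b), (b, 35, 1, 14, 32, 29, r), (b, 35, 1, 37, 32, 17, b), (b, 35, 1, 37, 32, 29, r)}
π_{F, A} gives {(12, 33), (12, 35), (35, 14), (35, 37)} (2 duplicate(s) eliminated).

{(12, 33), (12, 35), (35, 14), (35, 37)}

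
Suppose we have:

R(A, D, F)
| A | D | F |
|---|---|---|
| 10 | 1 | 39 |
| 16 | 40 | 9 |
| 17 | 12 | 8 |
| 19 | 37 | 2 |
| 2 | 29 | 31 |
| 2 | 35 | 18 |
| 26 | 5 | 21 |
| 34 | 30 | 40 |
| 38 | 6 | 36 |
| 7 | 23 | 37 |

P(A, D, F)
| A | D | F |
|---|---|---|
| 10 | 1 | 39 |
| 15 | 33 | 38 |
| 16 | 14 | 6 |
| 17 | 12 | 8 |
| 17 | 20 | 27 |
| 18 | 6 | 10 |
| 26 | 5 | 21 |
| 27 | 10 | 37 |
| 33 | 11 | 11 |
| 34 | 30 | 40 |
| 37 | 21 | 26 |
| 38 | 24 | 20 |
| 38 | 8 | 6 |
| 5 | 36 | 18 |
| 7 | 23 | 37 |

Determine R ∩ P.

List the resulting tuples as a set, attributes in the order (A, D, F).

{(10, 1, 39), (17, 12, 8), (26, 5, 21), (34, 30, 40), (7, 23, 37)}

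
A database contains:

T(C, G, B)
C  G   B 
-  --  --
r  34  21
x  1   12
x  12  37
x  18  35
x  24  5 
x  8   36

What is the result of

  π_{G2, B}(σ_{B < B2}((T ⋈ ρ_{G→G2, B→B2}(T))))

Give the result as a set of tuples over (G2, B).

{(1, 5), (12, 12), (12, 35), (12, 36), (12, 5), (18, 12), (18, 5), (8, 12), (8, 35), (8, 5)}

ρ[G→G2, B→B2]: schema becomes (C, G2, B2); tuples unchanged.
Joining T and ρ_{G→G2, B→B2}(T) on C yields {(r, 34, 21, 34, 21), (x, 1, 12, 1, 12), (x, 1, 12, 12, 37), (x, 1, 12, 18, 35), (x, 1, 12, 24, 5), (x, 1, 12, 8, 36), (x, 12, 37, 1, 12), (x, 12, 37, 12, 37), (x, 12, 37, 18, 35), (x, 12, 37, 24, 5), (x, 12, 37, 8, 36), (x, 18, 35, 1, 12), (x, 18, 35, 12, 37), (x, 18, 35, 18, 35), (x, 18, 35, 24, 5), (x, 18, 35, 8, 36), (x, 24, 5, 1, 12), (x, 24, 5, 12, 37), (x, 24, 5, 18, 35), (x, 24, 5, 24, 5), (x, 24, 5, 8, 36), (x, 8, 36, 1, 12), (x, 8, 36, 12, 37), (x, 8, 36, 18, 35), (x, 8, 36, 24, 5), (x, 8, 36, 8, 36)}.
Selection B < B2: {(x, 1, 12, 12, 37), (x, 1, 12, 18, 35), (x, 1, 12, 8, 36), (x, 18, 35, 12, 37), (x, 18, 35, 8, 36), (x, 24, 5, 1, 12), (x, 24, 5, 12, 37), (x, 24, 5, 18, 35), (x, 24, 5, 8, 36), (x, 8, 36, 12, 37)}
π[G2, B]: project onto (G2, B) → {(1, 5), (12, 12), (12, 35), (12, 36), (12, 5), (18, 12), (18, 5), (8, 12), (8, 35), (8, 5)}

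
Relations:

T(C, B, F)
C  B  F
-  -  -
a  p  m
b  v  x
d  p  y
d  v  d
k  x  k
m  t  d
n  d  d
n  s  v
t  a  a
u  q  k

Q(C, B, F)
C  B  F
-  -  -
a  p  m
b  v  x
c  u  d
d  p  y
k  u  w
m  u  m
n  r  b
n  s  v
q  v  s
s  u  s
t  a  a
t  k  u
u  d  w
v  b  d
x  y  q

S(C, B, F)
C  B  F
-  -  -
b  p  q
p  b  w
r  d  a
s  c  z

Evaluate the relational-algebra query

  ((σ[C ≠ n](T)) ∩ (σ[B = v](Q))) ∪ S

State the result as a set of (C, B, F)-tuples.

{(b, p, q), (b, v, x), (p, b, w), (r, d, a), (s, c, z)}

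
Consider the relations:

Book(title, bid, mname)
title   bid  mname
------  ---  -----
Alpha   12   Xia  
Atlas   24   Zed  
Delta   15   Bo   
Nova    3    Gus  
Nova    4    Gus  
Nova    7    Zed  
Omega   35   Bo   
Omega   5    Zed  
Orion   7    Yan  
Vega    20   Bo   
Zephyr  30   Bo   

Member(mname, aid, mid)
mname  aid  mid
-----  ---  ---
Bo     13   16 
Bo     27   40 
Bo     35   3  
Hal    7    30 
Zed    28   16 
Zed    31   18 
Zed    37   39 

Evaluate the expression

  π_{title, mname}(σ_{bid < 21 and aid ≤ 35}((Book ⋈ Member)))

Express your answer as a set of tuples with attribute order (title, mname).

{(Delta, Bo), (Nova, Zed), (Omega, Zed), (Vega, Bo)}

Natural join on mname: {(Atlas, 24, Zed, 28, 16), (Atlas, 24, Zed, 31, 18), (Atlas, 24, Zed, 37, 39), (Delta, 15, Bo, 13, 16), (Delta, 15, Bo, 27, 40), (Delta, 15, Bo, 35, 3), (Nova, 7, Zed, 28, 16), (Nova, 7, Zed, 31, 18), (Nova, 7, Zed, 37, 39), (Omega, 35, Bo, 13, 16), (Omega, 35, Bo, 27, 40), (Omega, 35, Bo, 35, 3), (Omega, 5, Zed, 28, 16), (Omega, 5, Zed, 31, 18), (Omega, 5, Zed, 37, 39), (Vega, 20, Bo, 13, 16), (Vega, 20, Bo, 27, 40), (Vega, 20, Bo, 35, 3), (Zephyr, 30, Bo, 13, 16), (Zephyr, 30, Bo, 27, 40), (Zephyr, 30, Bo, 35, 3)}
Apply σ_{bid < 21 and aid ≤ 35}; surviving tuples: {(Delta, 15, Bo, 13, 16), (Delta, 15, Bo, 27, 40), (Delta, 15, Bo, 35, 3), (Nova, 7, Zed, 28, 16), (Nova, 7, Zed, 31, 18), (Omega, 5, Zed, 28, 16), (Omega, 5, Zed, 31, 18), (Vega, 20, Bo, 13, 16), (Vega, 20, Bo, 27, 40), (Vega, 20, Bo, 35, 3)}
Projecting to title, mname (6 duplicate(s) eliminated): {(Delta, Bo), (Nova, Zed), (Omega, Zed), (Vega, Bo)}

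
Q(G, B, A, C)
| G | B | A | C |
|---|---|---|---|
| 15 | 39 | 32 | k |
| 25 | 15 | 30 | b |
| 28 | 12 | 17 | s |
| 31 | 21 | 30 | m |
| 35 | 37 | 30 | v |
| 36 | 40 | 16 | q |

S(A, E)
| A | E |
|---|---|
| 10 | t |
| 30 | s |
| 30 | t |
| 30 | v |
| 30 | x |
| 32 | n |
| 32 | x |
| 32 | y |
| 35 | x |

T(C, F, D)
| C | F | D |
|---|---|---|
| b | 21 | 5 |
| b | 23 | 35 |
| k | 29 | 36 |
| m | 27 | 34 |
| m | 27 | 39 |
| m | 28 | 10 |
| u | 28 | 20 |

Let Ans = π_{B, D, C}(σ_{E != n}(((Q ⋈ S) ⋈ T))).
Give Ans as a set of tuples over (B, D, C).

{(15, 35, b), (15, 5, b), (21, 10, m), (21, 34, m), (21, 39, m), (39, 36, k)}

Q ⋈ S (natural join on A): {(15, 39, 32, k, n), (15, 39, 32, k, x), (15, 39, 32, k, y), (25, 15, 30, b, s), (25, 15, 30, b, t), (25, 15, 30, b, v), (25, 15, 30, b, x), (31, 21, 30, m, s), (31, 21, 30, m, t), (31, 21, 30, m, v), (31, 21, 30, m, x), (35, 37, 30, v, s), (35, 37, 30, v, t), (35, 37, 30, v, v), (35, 37, 30, v, x)}
(Q ⋈ S) ⋈ T (natural join on C): {(15, 39, 32, k, n, 29, 36), (15, 39, 32, k, x, 29, 36), (15, 39, 32, k, y, 29, 36), (25, 15, 30, b, s, 21, 5), (25, 15, 30, b, s, 23, 35), (25, 15, 30, b, t, 21, 5), (25, 15, 30, b, t, 23, 35), (25, 15, 30, b, v, 21, 5), (25, 15, 30, b, v, 23, 35), (25, 15, 30, b, x, 21, 5), (25, 15, 30, b, x, 23, 35), (31, 21, 30, m, s, 27, 34), (31, 21, 30, m, s, 27, 39), (31, 21, 30, m, s, 28, 10), (31, 21, 30, m, t, 27, 34), (31, 21, 30, m, t, 27, 39), (31, 21, 30, m, t, 28, 10), (31, 21, 30, m, v, 27, 34), (31, 21, 30, m, v, 27, 39), (31, 21, 30, m, v, 28, 10), (31, 21, 30, m, x, 27, 34), (31, 21, 30, m, x, 27, 39), (31, 21, 30, m, x, 28, 10)}
Selection E != n: {(15, 39, 32, k, x, 29, 36), (15, 39, 32, k, y, 29, 36), (25, 15, 30, b, s, 21, 5), (25, 15, 30, b, s, 23, 35), (25, 15, 30, b, t, 21, 5), (25, 15, 30, b, t, 23, 35), (25, 15, 30, b, v, 21, 5), (25, 15, 30, b, v, 23, 35), (25, 15, 30, b, x, 21, 5), (25, 15, 30, b, x, 23, 35), (31, 21, 30, m, s, 27, 34), (31, 21, 30, m, s, 27, 39), (31, 21, 30, m, s, 28, 10), (31, 21, 30, m, t, 27, 34), (31, 21, 30, m, t, 27, 39), (31, 21, 30, m, t, 28, 10), (31, 21, 30, m, v, 27, 34), (31, 21, 30, m, v, 27, 39), (31, 21, 30, m, v, 28, 10), (31, 21, 30, m, x, 27, 34), (31, 21, 30, m, x, 27, 39), (31, 21, 30, m, x, 28, 10)}
Projecting to B, D, C (16 duplicate(s) eliminated): {(15, 35, b), (15, 5, b), (21, 10, m), (21, 34, m), (21, 39, m), (39, 36, k)}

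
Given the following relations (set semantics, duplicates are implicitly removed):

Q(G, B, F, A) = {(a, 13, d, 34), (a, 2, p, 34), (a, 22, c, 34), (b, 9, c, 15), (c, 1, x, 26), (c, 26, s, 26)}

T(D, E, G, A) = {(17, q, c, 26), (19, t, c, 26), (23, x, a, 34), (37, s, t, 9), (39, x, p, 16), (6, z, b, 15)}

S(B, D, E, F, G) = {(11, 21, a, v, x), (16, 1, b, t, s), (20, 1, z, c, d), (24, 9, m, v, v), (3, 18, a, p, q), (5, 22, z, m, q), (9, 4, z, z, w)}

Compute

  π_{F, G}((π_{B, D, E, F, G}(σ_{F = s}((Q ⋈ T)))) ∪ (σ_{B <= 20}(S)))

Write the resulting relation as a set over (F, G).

Joining Q and T on G, A yields {(a, 13, d, 34, 23, x), (a, 2, p, 34, 23, x), (a, 22, c, 34, 23, x), (b, 9, c, 15, 6, z), (c, 1, x, 26, 17, q), (c, 1, x, 26, 19, t), (c, 26, s, 26, 17, q), (c, 26, s, 26, 19, t)}.
Filtering on F = s leaves {(c, 26, s, 26, 17, q), (c, 26, s, 26, 19, t)}.
π_{B, D, E, F, G} gives {(26, 17, q, s, c), (26, 19, t, s, c)}.
Filtering on B <= 20 leaves {(11, 21, a, v, x), (16, 1, b, t, s), (20, 1, z, c, d), (3, 18, a, p, q), (5, 22, z, m, q), (9, 4, z, z, w)}.
Set union of the two operands is {(11, 21, a, v, x), (16, 1, b, t, s), (20, 1, z, c, d), (26, 17, q, s, c), (26, 19, t, s, c), (3, 18, a, p, q), (5, 22, z, m, q), (9, 4, z, z, w)}.
π_{F, G} gives {(c, d), (m, q), (p, q), (s, c), (t, s), (v, x), (z, w)} (1 duplicate(s) eliminated).

{(c, d), (m, q), (p, q), (s, c), (t, s), (v, x), (z, w)}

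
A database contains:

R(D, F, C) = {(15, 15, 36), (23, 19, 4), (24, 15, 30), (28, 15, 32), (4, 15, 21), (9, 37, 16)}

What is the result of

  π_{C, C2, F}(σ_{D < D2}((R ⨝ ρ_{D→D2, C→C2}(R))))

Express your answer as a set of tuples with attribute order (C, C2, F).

ρ[D→D2, C→C2]: schema becomes (D2, F, C2); tuples unchanged.
Joining R and ρ_{D→D2, C→C2}(R) on F yields {(15, 15, 36, 15, 36), (15, 15, 36, 24, 30), (15, 15, 36, 28, 32), (15, 15, 36, 4, 21), (23, 19, 4, 23, 4), (24, 15, 30, 15, 36), (24, 15, 30, 24, 30), (24, 15, 30, 28, 32), (24, 15, 30, 4, 21), (28, 15, 32, 15, 36), (28, 15, 32, 24, 30), (28, 15, 32, 28, 32), (28, 15, 32, 4, 21), (4, 15, 21, 15, 36), (4, 15, 21, 24, 30), (4, 15, 21, 28, 32), (4, 15, 21, 4, 21), (9, 37, 16, 9, 16)}.
Filtering on D < D2 leaves {(15, 15, 36, 24, 30), (15, 15, 36, 28, 32), (24, 15, 30, 28, 32), (4, 15, 21, 15, 36), (4, 15, 21, 24, 30), (4, 15, 21, 28, 32)}.
Projecting to C, C2, F: {(21, 30, 15), (21, 32, 15), (21, 36, 15), (30, 32, 15), (36, 30, 15), (36, 32, 15)}

{(21, 30, 15), (21, 32, 15), (21, 36, 15), (30, 32, 15), (36, 30, 15), (36, 32, 15)}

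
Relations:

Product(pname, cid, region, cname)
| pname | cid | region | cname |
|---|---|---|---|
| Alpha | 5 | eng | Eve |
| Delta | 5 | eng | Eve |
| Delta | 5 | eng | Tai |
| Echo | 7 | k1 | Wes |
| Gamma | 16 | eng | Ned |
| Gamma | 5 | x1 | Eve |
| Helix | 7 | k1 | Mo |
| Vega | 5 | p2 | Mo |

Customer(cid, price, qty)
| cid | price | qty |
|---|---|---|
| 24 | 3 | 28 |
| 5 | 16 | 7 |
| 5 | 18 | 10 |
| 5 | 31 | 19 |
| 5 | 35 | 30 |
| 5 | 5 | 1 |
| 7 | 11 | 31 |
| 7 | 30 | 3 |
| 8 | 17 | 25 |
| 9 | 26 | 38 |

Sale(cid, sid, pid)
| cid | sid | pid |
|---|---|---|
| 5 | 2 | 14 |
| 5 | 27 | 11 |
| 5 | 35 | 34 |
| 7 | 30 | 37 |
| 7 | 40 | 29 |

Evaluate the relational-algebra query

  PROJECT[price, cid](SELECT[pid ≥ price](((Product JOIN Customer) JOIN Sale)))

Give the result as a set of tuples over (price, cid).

{(11, 7), (16, 5), (18, 5), (30, 7), (31, 5), (5, 5)}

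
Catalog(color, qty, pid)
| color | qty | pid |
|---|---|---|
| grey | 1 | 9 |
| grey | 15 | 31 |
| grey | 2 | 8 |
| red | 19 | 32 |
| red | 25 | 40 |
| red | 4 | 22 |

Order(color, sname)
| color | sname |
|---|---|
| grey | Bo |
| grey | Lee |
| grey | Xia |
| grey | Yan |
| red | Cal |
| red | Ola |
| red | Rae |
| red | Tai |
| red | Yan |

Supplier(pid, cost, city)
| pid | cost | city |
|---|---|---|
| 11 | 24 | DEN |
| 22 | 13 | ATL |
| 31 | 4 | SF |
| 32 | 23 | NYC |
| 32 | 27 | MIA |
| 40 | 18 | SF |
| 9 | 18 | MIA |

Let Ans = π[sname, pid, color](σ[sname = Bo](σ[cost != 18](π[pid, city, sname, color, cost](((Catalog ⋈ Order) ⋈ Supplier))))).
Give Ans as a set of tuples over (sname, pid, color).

{(Bo, 31, grey)}

Joining Catalog and Order on color yields {(grey, 1, 9, Bo), (grey, 1, 9, Lee), (grey, 1, 9, Xia), (grey, 1, 9, Yan), (grey, 15, 31, Bo), (grey, 15, 31, Lee), (grey, 15, 31, Xia), (grey, 15, 31, Yan), (grey, 2, 8, Bo), (grey, 2, 8, Lee), (grey, 2, 8, Xia), (grey, 2, 8, Yan), (red, 19, 32, Cal), (red, 19, 32, Ola), (red, 19, 32, Rae), (red, 19, 32, Tai), (red, 19, 32, Yan), (red, 25, 40, Cal), (red, 25, 40, Ola), (red, 25, 40, Rae), (red, 25, 40, Tai), (red, 25, 40, Yan), (red, 4, 22, Cal), (red, 4, 22, Ola), (red, 4, 22, Rae), (red, 4, 22, Tai), (red, 4, 22, Yan)}.
Joining (Catalog ⋈ Order) and Supplier on pid yields {(grey, 1, 9, Bo, 18, MIA), (grey, 1, 9, Lee, 18, MIA), (grey, 1, 9, Xia, 18, MIA), (grey, 1, 9, Yan, 18, MIA), (grey, 15, 31, Bo, 4, SF), (grey, 15, 31, Lee, 4, SF), (grey, 15, 31, Xia, 4, SF), (grey, 15, 31, Yan, 4, SF), (red, 19, 32, Cal, 23, NYC), (red, 19, 32, Cal, 27, MIA), (red, 19, 32, Ola, 23, NYC), (red, 19, 32, Ola, 27, MIA), (red, 19, 32, Rae, 23, NYC), (red, 19, 32, Rae, 27, MIA), (red, 19, 32, Tai, 23, NYC), (red, 19, 32, Tai, 27, MIA), (red, 19, 32, Yan, 23, NYC), (red, 19, 32, Yan, 27, MIA), (red, 25, 40, Cal, 18, SF), (red, 25, 40, Ola, 18, SF), (red, 25, 40, Rae, 18, SF), (red, 25, 40, Tai, 18, SF), (red, 25, 40, Yan, 18, SF), (red, 4, 22, Cal, 13, ATL), (red, 4, 22, Ola, 13, ATL), (red, 4, 22, Rae, 13, ATL), (red, 4, 22, Tai, 13, ATL), (red, 4, 22, Yan, 13, ATL)}.
π_{pid, city, sname, color, cost} gives {(22, ATL, Cal, red, 13), (22, ATL, Ola, red, 13), (22, ATL, Rae, red, 13), (22, ATL, Tai, red, 13), (22, ATL, Yan, red, 13), (31, SF, Bo, grey, 4), (31, SF, Lee, grey, 4), (31, SF, Xia, grey, 4), (31, SF, Yan, grey, 4), (32, MIA, Cal, red, 27), (32, MIA, Ola, red, 27), (32, MIA, Rae, red, 27), (32, MIA, Tai, red, 27), (32, MIA, Yan, red, 27), (32, NYC, Cal, red, 23), (32, NYC, Ola, red, 23), (32, NYC, Rae, red, 23), (32, NYC, Tai, red, 23), (32, NYC, Yan, red, 23), (40, SF, Cal, red, 18), (40, SF, Ola, red, 18), (40, SF, Rae, red, 18), (40, SF, Tai, red, 18), (40, SF, Yan, red, 18), (9, MIA, Bo, grey, 18), (9, MIA, Lee, grey, 18), (9, MIA, Xia, grey, 18), (9, MIA, Yan, grey, 18)}.
σ[cost != 18]: keep tuples satisfying cost != 18 → {(22, ATL, Cal, red, 13), (22, ATL, Ola, red, 13), (22, ATL, Rae, red, 13), (22, ATL, Tai, red, 13), (22, ATL, Yan, red, 13), (31, SF, Bo, grey, 4), (31, SF, Lee, grey, 4), (31, SF, Xia, grey, 4), (31, SF, Yan, grey, 4), (32, MIA, Cal, red, 27), (32, MIA, Ola, red, 27), (32, MIA, Rae, red, 27), (32, MIA, Tai, red, 27), (32, MIA, Yan, red, 27), (32, NYC, Cal, red, 23), (32, NYC, Ola, red, 23), (32, NYC, Rae, red, 23), (32, NYC, Tai, red, 23), (32, NYC, Yan, red, 23)}
σ[sname = Bo]: keep tuples satisfying sname = Bo → {(31, SF, Bo, grey, 4)}
π_{sname, pid, color} gives {(Bo, 31, grey)}.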